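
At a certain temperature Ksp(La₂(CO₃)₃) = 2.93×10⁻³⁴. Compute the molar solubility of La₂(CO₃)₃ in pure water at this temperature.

La₂(CO₃)₃(s) ⇌ 2 La³⁺(aq) + 3 CO₃²⁻(aq)
For each mole of La₂(CO₃)₃ that dissolves per liter, [La³⁺] = 2s and [CO₃²⁻] = 3s; let s denote this solubility.
Ksp = [La³⁺]^2[CO₃²⁻]^3 = (2s)^2 · (3s)^3 = 108s^5
108s^5 = 2.93×10⁻³⁴  ⇒  s^5 = 2.71×10⁻³⁶
s = (2.71×10⁻³⁶)^(1/5) = 7.70×10⁻⁸ mol L⁻¹

7.70×10⁻⁸ M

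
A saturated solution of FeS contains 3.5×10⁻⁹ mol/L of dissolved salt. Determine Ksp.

FeS(s) ⇌ Fe²⁺(aq) + S²⁻(aq)
Call the molar solubility s, so that [Fe²⁺] = s and [S²⁻] = s.
Ksp = [Fe²⁺][S²⁻] = s · s = s^2
Ksp = (3.5×10⁻⁹)^2 = 1.2×10⁻¹⁷

Ksp = 1.2×10⁻¹⁷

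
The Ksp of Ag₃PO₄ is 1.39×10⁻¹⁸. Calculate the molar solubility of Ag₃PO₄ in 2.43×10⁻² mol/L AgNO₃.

9.69×10⁻¹⁴ M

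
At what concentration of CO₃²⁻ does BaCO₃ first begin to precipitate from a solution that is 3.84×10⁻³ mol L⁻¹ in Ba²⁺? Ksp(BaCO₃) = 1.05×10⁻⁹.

2.73×10⁻⁷ M

A salt starts to precipitate once the ion product Q reaches its Ksp.
BaCO₃(s) ⇌ Ba²⁺(aq) + CO₃²⁻(aq)
Ksp = [Ba²⁺][CO₃²⁻] = [CO₃²⁻](3.84×10⁻³)
[CO₃²⁻] = 1.05×10⁻⁹ / (3.84×10⁻³) = 2.73×10⁻⁷
[CO₃²⁻] = 2.73×10⁻⁷ mol L⁻¹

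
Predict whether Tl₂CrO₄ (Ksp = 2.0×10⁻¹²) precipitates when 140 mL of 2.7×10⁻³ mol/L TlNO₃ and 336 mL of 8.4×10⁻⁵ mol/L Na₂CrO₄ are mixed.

Total volume after mixing = 140 + 336 = 476 mL.
[Tl⁺] = (2.7×10⁻³)(140)/476 = 7.9×10⁻⁴ mol/L
[CrO₄²⁻] = (8.4×10⁻⁵)(336)/476 = 5.9×10⁻⁵ mol/L
Q = [Tl⁺]^2[CrO₄²⁻] = 3.7×10⁻¹¹
Since Q (3.7×10⁻¹¹) exceeds Ksp (2.0×10⁻¹²), Tl₂CrO₄ will precipitate.

Yes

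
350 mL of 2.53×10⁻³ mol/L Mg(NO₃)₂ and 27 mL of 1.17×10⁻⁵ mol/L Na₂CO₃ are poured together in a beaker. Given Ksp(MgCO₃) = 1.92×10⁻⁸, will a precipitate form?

No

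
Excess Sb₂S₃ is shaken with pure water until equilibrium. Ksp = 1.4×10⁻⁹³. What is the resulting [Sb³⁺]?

Sb₂S₃(s) ⇌ 2 Sb³⁺(aq) + 3 S²⁻(aq)
Call the molar solubility s, so that [Sb³⁺] = 2s and [S²⁻] = 3s.
Ksp = [Sb³⁺]^2[S²⁻]^3 = (2s)^2 · (3s)^3 = 108s^5 = 1.4×10⁻⁹³
s = 1.1×10⁻¹⁹ M
[Sb³⁺] = 2s = 2.1×10⁻¹⁹ M

2.1×10⁻¹⁹ M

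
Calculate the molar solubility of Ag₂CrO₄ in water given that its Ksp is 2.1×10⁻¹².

Ag₂CrO₄(s) ⇌ 2 Ag⁺(aq) + CrO₄²⁻(aq)
Let s be the molar solubility. Then [Ag⁺] = 2s and [CrO₄²⁻] = s.
Ksp = [Ag⁺]^2[CrO₄²⁻] = (2s)^2 · s = 4s^3
4s^3 = 2.1×10⁻¹²  ⇒  s^3 = 5.3×10⁻¹³
Taking the 3rd root, s = 8.1×10⁻⁵ mol L⁻¹.

8.1×10⁻⁵ M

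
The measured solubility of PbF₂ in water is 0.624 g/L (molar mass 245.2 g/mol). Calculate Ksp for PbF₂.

Ksp = 6.59×10⁻⁸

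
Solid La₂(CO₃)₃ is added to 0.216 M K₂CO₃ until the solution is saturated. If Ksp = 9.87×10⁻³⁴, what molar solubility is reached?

1.56×10⁻¹⁶ M

La₂(CO₃)₃(s) ⇌ 2 La³⁺(aq) + 3 CO₃²⁻(aq)
With CO₃²⁻ already at 0.216 M and s small, take [CO₃²⁻] ≈ 0.216 M and [La³⁺] = 2s.
Ksp = [La³⁺]^2[CO₃²⁻]^3 = (2s)^2(0.216)^3
(2s)^2 = 9.87×10⁻³⁴ / (0.216)^3 = 9.79×10⁻³²
s = 1.56×10⁻¹⁶ M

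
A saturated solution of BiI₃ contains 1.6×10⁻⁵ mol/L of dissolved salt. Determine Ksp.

BiI₃(s) ⇌ Bi³⁺(aq) + 3 I⁻(aq)
Call the molar solubility s, so that [Bi³⁺] = s and [I⁻] = 3s.
Ksp = [Bi³⁺][I⁻]^3 = s · (3s)^3 = 27s^4
Ksp = 27 × (1.6×10⁻⁵)^4 = 1.8×10⁻¹⁸

Ksp = 1.8×10⁻¹⁸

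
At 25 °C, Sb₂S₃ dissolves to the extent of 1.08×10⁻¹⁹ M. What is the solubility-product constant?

Sb₂S₃(s) ⇌ 2 Sb³⁺(aq) + 3 S²⁻(aq)
If s mol/L of Sb₂S₃ dissolves, [Sb³⁺] = 2s and [S²⁻] = 3s.
Ksp = [Sb³⁺]^2[S²⁻]^3 = (2s)^2 · (3s)^3 = 108s^5
Ksp = 108 × (1.08×10⁻¹⁹)^5 = 1.59×10⁻⁹³

Ksp = 1.59×10⁻⁹³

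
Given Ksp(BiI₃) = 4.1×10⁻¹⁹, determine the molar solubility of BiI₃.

1.1×10⁻⁵ M

BiI₃(s) ⇌ Bi³⁺(aq) + 3 I⁻(aq)
Call the molar solubility s, so that [Bi³⁺] = s and [I⁻] = 3s.
Ksp = [Bi³⁺][I⁻]^3 = s · (3s)^3 = 27s^4
27s^4 = 4.1×10⁻¹⁹  ⇒  s^4 = 1.5×10⁻²⁰
s = 1.1×10⁻⁵ M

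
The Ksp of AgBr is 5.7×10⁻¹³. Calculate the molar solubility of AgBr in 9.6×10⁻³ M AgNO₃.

AgBr(s) ⇌ Ag⁺(aq) + Br⁻(aq)
With Ag⁺ already at 9.6×10⁻³ M and s small, take [Ag⁺] ≈ 9.6×10⁻³ M and [Br⁻] = s.
Ksp = [Ag⁺][Br⁻] = (9.6×10⁻³)s
s = 5.7×10⁻¹³ / (9.6×10⁻³) = 5.9×10⁻¹¹
s = 5.9×10⁻¹¹ M

5.9×10⁻¹¹ M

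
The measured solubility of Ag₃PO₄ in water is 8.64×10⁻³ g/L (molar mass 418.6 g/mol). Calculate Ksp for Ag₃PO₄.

Convert to molarity: s = 8.64×10⁻³ / 418.6 = 2.0640×10⁻⁵ mol/L
Ag₃PO₄(s) ⇌ 3 Ag⁺(aq) + PO₄³⁻(aq)
With molar solubility s: [Ag⁺] = 3s, [PO₄³⁻] = s.
Ksp = [Ag⁺]^3[PO₄³⁻] = (3s)^3 · s = 27s^4
Ksp = 27 × (2.0640×10⁻⁵)^4 = 4.90×10⁻¹⁸

Ksp = 4.90×10⁻¹⁸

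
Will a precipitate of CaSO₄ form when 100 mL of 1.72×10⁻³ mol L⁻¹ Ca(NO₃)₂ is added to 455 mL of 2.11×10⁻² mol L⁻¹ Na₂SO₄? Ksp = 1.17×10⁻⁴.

No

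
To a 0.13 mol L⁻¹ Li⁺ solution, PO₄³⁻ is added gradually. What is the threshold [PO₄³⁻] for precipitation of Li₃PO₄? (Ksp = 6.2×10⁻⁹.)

The threshold for precipitation is Q = Ksp.
Li₃PO₄(s) ⇌ 3 Li⁺(aq) + PO₄³⁻(aq)
Ksp = [Li⁺]^3[PO₄³⁻] = [PO₄³⁻](0.13)^3
[PO₄³⁻] = 6.2×10⁻⁹ / (0.13)^3 = 2.8×10⁻⁶
[PO₄³⁻] = 2.8×10⁻⁶ mol L⁻¹

2.8×10⁻⁶ M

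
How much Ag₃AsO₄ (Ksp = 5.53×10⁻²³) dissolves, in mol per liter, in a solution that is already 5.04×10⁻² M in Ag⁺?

4.32×10⁻¹⁹ M

Ag₃AsO₄(s) ⇌ 3 Ag⁺(aq) + AsO₄³⁻(aq)
Ag⁺ is already present at 5.04×10⁻² M. If s mol/L of Ag₃AsO₄ dissolves, [AsO₄³⁻] = s while [Ag⁺] ≈ 5.04×10⁻² M.
Ksp = [Ag⁺]^3[AsO₄³⁻] = (5.04×10⁻²)^3s
s = 5.53×10⁻²³ / (5.04×10⁻²)^3 = 4.32×10⁻¹⁹
s = 4.32×10⁻¹⁹ M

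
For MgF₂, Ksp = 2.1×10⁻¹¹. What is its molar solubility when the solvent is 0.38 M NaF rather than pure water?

MgF₂(s) ⇌ Mg²⁺(aq) + 2 F⁻(aq)
Let s be the solubility of MgF₂ here. The common ion gives [F⁻] ≈ 0.38 M, and [Mg²⁺] = s.
Ksp = [Mg²⁺][F⁻]^2 = s(0.38)^2
s = 2.1×10⁻¹¹ / (0.38)^2 = 1.5×10⁻¹⁰
s = 1.5×10⁻¹⁰ M

1.5×10⁻¹⁰ M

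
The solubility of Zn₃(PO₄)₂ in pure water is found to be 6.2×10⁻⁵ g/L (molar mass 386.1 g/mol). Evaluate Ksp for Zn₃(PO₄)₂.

Ksp = 1.2×10⁻³²

Convert to molarity: s = 6.2×10⁻⁵ / 386.1 = 1.606×10⁻⁷ mol/L
Zn₃(PO₄)₂(s) ⇌ 3 Zn²⁺(aq) + 2 PO₄³⁻(aq)
Call the molar solubility s, so that [Zn²⁺] = 3s and [PO₄³⁻] = 2s.
Ksp = [Zn²⁺]^3[PO₄³⁻]^2 = (3s)^3 · (2s)^2 = 108s^5
Ksp = 108 × (1.606×10⁻⁷)^5 = 1.2×10⁻³²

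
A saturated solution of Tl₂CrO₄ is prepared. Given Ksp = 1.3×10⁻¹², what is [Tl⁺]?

Tl₂CrO₄(s) ⇌ 2 Tl⁺(aq) + CrO₄²⁻(aq)
For each mole of Tl₂CrO₄ that dissolves per liter, [Tl⁺] = 2s and [CrO₄²⁻] = s; let s denote this solubility.
Ksp = [Tl⁺]^2[CrO₄²⁻] = (2s)^2 · s = 4s^3 = 1.3×10⁻¹²
s = 6.9×10⁻⁵ mol/L
[Tl⁺] = 2s = 1.4×10⁻⁴ mol/L

1.4×10⁻⁴ M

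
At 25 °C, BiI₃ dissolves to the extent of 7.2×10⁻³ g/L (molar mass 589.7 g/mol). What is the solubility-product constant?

Molar solubility s = (7.2×10⁻³ g/L) / (589.7 g/mol) = 1.221×10⁻⁵ mol/L
BiI₃(s) ⇌ Bi³⁺(aq) + 3 I⁻(aq)
For each mole of BiI₃ that dissolves per liter, [Bi³⁺] = s and [I⁻] = 3s; let s denote this solubility.
Ksp = [Bi³⁺][I⁻]^3 = s · (3s)^3 = 27s^4
Ksp = 27 × (1.221×10⁻⁵)^4 = 6.0×10⁻¹⁹

Ksp = 6.0×10⁻¹⁹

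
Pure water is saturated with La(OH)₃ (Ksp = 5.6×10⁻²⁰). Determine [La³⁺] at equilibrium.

La(OH)₃(s) ⇌ La³⁺(aq) + 3 OH⁻(aq)
For each mole of La(OH)₃ that dissolves per liter, [La³⁺] = s and [OH⁻] = 3s; let s denote this solubility.
Ksp = [La³⁺][OH⁻]^3 = s · (3s)^3 = 27s^4 = 5.6×10⁻²⁰
s = 6.7×10⁻⁶ M
[La³⁺] = s = 6.7×10⁻⁶ M

6.7×10⁻⁶ M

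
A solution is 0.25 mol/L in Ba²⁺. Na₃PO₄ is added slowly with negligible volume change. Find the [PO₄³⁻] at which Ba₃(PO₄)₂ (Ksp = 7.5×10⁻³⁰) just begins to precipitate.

A salt starts to precipitate once the ion product Q reaches its Ksp.
Ba₃(PO₄)₂(s) ⇌ 3 Ba²⁺(aq) + 2 PO₄³⁻(aq)
Ksp = [Ba²⁺]^3[PO₄³⁻]^2 = [PO₄³⁻]^2(0.25)^3
[PO₄³⁻]^2 = 7.5×10⁻³⁰ / (0.25)^3 = 4.8×10⁻²⁸
[PO₄³⁻] = 2.2×10⁻¹⁴ mol/L

2.2×10⁻¹⁴ M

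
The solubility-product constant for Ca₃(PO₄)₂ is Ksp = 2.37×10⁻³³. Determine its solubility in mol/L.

Ca₃(PO₄)₂(s) ⇌ 3 Ca²⁺(aq) + 2 PO₄³⁻(aq)
Call the molar solubility s, so that [Ca²⁺] = 3s and [PO₄³⁻] = 2s.
Ksp = [Ca²⁺]^3[PO₄³⁻]^2 = (3s)^3 · (2s)^2 = 108s^5
108s^5 = 2.37×10⁻³³  ⇒  s^5 = 2.19×10⁻³⁵
s = (2.19×10⁻³⁵)^(1/5) = 1.17×10⁻⁷ mol L⁻¹

1.17×10⁻⁷ M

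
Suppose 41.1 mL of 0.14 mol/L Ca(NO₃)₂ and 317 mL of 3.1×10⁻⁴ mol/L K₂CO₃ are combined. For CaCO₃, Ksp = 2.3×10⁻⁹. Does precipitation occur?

Yes

After mixing, V = 41.1 mL + 317 mL = 358.1 mL.
[Ca²⁺] = (0.14)(41.1)/358.1 = 1.6×10⁻² mol/L
[CO₃²⁻] = (3.1×10⁻⁴)(317)/358.1 = 2.7×10⁻⁴ mol/L
Q = [Ca²⁺][CO₃²⁻] = 4.4×10⁻⁶
Because Q > Ksp (4.4×10⁻⁶ vs 2.3×10⁻⁹), a precipitate of CaCO₃ forms.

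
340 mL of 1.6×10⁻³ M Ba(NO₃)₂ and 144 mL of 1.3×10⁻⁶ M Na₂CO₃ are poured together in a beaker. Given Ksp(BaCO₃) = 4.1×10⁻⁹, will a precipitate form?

After mixing, V = 340 mL + 144 mL = 484 mL.
[Ba²⁺] = (1.6×10⁻³)(340)/484 = 1.1×10⁻³ M
[CO₃²⁻] = (1.3×10⁻⁶)(144)/484 = 3.9×10⁻⁷ M
Q = [Ba²⁺][CO₃²⁻] = 4.3×10⁻¹⁰
Q = 4.3×10⁻¹⁰ < Ksp = 4.1×10⁻⁹, so the solution is unsaturated and no precipitate forms.

No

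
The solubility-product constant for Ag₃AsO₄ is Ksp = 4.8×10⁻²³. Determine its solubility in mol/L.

1.2×10⁻⁶ M

Ag₃AsO₄(s) ⇌ 3 Ag⁺(aq) + AsO₄³⁻(aq)
If s mol/L of Ag₃AsO₄ dissolves, [Ag⁺] = 3s and [AsO₄³⁻] = s.
Ksp = [Ag⁺]^3[AsO₄³⁻] = (3s)^3 · s = 27s^4
27s^4 = 4.8×10⁻²³  ⇒  s^4 = 1.8×10⁻²⁴
s = (1.8×10⁻²⁴)^(1/4) = 1.2×10⁻⁶ M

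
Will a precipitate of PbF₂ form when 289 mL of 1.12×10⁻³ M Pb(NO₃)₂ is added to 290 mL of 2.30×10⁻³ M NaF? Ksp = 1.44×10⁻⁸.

No

Total volume after mixing = 289 + 290 = 579 mL.
[Pb²⁺] = (1.12×10⁻³)(289)/579 = 5.59×10⁻⁴ M
[F⁻] = (2.30×10⁻³)(290)/579 = 1.15×10⁻³ M
Q = [Pb²⁺][F⁻]^2 = 7.42×10⁻¹⁰
Q = 7.42×10⁻¹⁰ < Ksp = 1.44×10⁻⁸, so the solution is unsaturated and no precipitate forms.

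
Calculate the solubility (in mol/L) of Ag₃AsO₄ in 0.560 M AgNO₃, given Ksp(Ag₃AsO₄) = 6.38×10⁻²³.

3.63×10⁻²² M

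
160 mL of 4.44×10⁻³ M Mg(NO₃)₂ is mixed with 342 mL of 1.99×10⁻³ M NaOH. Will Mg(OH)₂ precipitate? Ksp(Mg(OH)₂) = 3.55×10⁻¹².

The combined volume is 502 mL.
[Mg²⁺] = (4.44×10⁻³)(160)/502 = 1.42×10⁻³ M
[OH⁻] = (1.99×10⁻³)(342)/502 = 1.36×10⁻³ M
Q = [Mg²⁺][OH⁻]^2 = 2.60×10⁻⁹
Since Q (2.60×10⁻⁹) exceeds Ksp (3.55×10⁻¹²), Mg(OH)₂ will precipitate.

Yes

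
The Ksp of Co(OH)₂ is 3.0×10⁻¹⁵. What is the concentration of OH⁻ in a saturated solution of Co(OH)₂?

1.8×10⁻⁵ M

Co(OH)₂(s) ⇌ Co²⁺(aq) + 2 OH⁻(aq)
For each mole of Co(OH)₂ that dissolves per liter, [Co²⁺] = s and [OH⁻] = 2s; let s denote this solubility.
Ksp = [Co²⁺][OH⁻]^2 = s · (2s)^2 = 4s^3 = 3.0×10⁻¹⁵
s = 9.1×10⁻⁶ mol L⁻¹
[OH⁻] = 2s = 1.8×10⁻⁵ mol L⁻¹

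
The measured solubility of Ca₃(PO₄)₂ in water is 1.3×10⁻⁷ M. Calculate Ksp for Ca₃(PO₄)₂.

Ca₃(PO₄)₂(s) ⇌ 3 Ca²⁺(aq) + 2 PO₄³⁻(aq)
For each mole of Ca₃(PO₄)₂ that dissolves per liter, [Ca²⁺] = 3s and [PO₄³⁻] = 2s; let s denote this solubility.
Ksp = [Ca²⁺]^3[PO₄³⁻]^2 = (3s)^3 · (2s)^2 = 108s^5
Ksp = 108 × (1.3×10⁻⁷)^5 = 4.0×10⁻³³

Ksp = 4.0×10⁻³³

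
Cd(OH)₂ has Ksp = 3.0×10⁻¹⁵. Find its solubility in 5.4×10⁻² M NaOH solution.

1.0×10⁻¹² M

Cd(OH)₂(s) ⇌ Cd²⁺(aq) + 2 OH⁻(aq)
Let s be the solubility of Cd(OH)₂ here. The common ion gives [OH⁻] ≈ 5.4×10⁻² M, and [Cd²⁺] = s.
Ksp = [Cd²⁺][OH⁻]^2 = s(5.4×10⁻²)^2
s = 3.0×10⁻¹⁵ / (5.4×10⁻²)^2 = 1.0×10⁻¹²
s = 1.0×10⁻¹² M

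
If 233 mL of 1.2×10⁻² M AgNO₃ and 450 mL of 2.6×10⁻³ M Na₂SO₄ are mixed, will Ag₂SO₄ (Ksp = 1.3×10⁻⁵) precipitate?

The combined volume is 683 mL.
[Ag⁺] = (1.2×10⁻²)(233)/683 = 4.1×10⁻³ M
[SO₄²⁻] = (2.6×10⁻³)(450)/683 = 1.7×10⁻³ M
Q = [Ag⁺]^2[SO₄²⁻] = 2.9×10⁻⁸
Q < Ksp (2.9×10⁻⁸ vs 1.3×10⁻⁵); the solution remains unsaturated and no precipitate forms.

No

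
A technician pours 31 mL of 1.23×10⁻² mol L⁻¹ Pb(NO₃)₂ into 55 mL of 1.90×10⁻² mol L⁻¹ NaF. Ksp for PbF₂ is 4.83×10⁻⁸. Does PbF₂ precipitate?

After mixing, V = 31 mL + 55 mL = 86 mL.
[Pb²⁺] = (1.23×10⁻²)(31)/86 = 4.43×10⁻³ mol L⁻¹
[F⁻] = (1.90×10⁻²)(55)/86 = 1.22×10⁻² mol L⁻¹
Q = [Pb²⁺][F⁻]^2 = 6.55×10⁻⁷
Since Q (6.55×10⁻⁷) exceeds Ksp (4.83×10⁻⁸), PbF₂ will precipitate.

Yes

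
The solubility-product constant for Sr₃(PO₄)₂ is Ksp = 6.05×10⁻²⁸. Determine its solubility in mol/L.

1.41×10⁻⁶ M

Sr₃(PO₄)₂(s) ⇌ 3 Sr²⁺(aq) + 2 PO₄³⁻(aq)
For each mole of Sr₃(PO₄)₂ that dissolves per liter, [Sr²⁺] = 3s and [PO₄³⁻] = 2s; let s denote this solubility.
Ksp = [Sr²⁺]^3[PO₄³⁻]^2 = (3s)^3 · (2s)^2 = 108s^5
108s^5 = 6.05×10⁻²⁸  ⇒  s^5 = 5.60×10⁻³⁰
s = (5.60×10⁻³⁰)^(1/5) = 1.41×10⁻⁶ M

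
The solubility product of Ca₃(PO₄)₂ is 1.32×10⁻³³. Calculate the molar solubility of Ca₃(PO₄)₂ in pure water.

1.04×10⁻⁷ M

Ca₃(PO₄)₂(s) ⇌ 3 Ca²⁺(aq) + 2 PO₄³⁻(aq)
Call the molar solubility s, so that [Ca²⁺] = 3s and [PO₄³⁻] = 2s.
Ksp = [Ca²⁺]^3[PO₄³⁻]^2 = (3s)^3 · (2s)^2 = 108s^5
108s^5 = 1.32×10⁻³³  ⇒  s^5 = 1.22×10⁻³⁵
s = 1.04×10⁻⁷ mol/L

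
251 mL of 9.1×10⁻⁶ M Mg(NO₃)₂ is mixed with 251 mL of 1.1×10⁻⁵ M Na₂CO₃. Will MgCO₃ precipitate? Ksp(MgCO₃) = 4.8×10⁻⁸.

No

The combined volume is 502 mL.
[Mg²⁺] = (9.1×10⁻⁶)(251)/502 = 4.6×10⁻⁶ M
[CO₃²⁻] = (1.1×10⁻⁵)(251)/502 = 5.5×10⁻⁶ M
Q = [Mg²⁺][CO₃²⁻] = 2.5×10⁻¹¹
Since Q (2.5×10⁻¹¹) is less than Ksp (4.8×10⁻⁸), no MgCO₃ precipitates.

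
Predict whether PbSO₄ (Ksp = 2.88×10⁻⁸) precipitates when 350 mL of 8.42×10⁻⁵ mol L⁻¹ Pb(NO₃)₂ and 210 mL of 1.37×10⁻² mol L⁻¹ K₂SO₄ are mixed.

Yes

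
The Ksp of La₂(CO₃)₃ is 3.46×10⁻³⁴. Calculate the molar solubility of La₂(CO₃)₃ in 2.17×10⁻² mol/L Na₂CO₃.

La₂(CO₃)₃(s) ⇌ 2 La³⁺(aq) + 3 CO₃²⁻(aq)
CO₃²⁻ is already present at 2.17×10⁻² mol/L. If s mol/L of La₂(CO₃)₃ dissolves, [La³⁺] = 2s while [CO₃²⁻] ≈ 2.17×10⁻² mol/L.
Ksp = [La³⁺]^2[CO₃²⁻]^3 = (2s)^2(2.17×10⁻²)^3
(2s)^2 = 3.46×10⁻³⁴ / (2.17×10⁻²)^3 = 3.39×10⁻²⁹
s = 2.91×10⁻¹⁵ mol/L

2.91×10⁻¹⁵ M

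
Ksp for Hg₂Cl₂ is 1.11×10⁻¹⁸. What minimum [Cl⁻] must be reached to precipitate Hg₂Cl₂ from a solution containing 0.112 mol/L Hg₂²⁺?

3.15×10⁻⁹ M

A salt starts to precipitate once the ion product Q reaches its Ksp.
Hg₂Cl₂(s) ⇌ Hg₂²⁺(aq) + 2 Cl⁻(aq)
Ksp = [Hg₂²⁺][Cl⁻]^2 = [Cl⁻]^2(0.112)
[Cl⁻]^2 = 1.11×10⁻¹⁸ / (0.112) = 9.91×10⁻¹⁸
[Cl⁻] = 3.15×10⁻⁹ mol/L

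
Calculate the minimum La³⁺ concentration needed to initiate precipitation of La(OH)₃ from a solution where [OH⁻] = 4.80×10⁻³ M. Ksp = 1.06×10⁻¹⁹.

9.58×10⁻¹³ M

Each salt precipitates once Q = Ksp for that salt.
La(OH)₃(s) ⇌ La³⁺(aq) + 3 OH⁻(aq)
Ksp = [La³⁺][OH⁻]^3 = [La³⁺](4.80×10⁻³)^3
[La³⁺] = 1.06×10⁻¹⁹ / (4.80×10⁻³)^3 = 9.58×10⁻¹³
[La³⁺] = 9.58×10⁻¹³ M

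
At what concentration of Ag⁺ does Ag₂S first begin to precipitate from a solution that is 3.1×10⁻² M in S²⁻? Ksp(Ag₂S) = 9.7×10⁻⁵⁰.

Precipitation of each salt begins when its ion product equals Ksp.
Ag₂S(s) ⇌ 2 Ag⁺(aq) + S²⁻(aq)
Ksp = [Ag⁺]^2[S²⁻] = [Ag⁺]^2(3.1×10⁻²)
[Ag⁺]^2 = 9.7×10⁻⁵⁰ / (3.1×10⁻²) = 3.1×10⁻⁴⁸
[Ag⁺] = 1.8×10⁻²⁴ M

1.8×10⁻²⁴ M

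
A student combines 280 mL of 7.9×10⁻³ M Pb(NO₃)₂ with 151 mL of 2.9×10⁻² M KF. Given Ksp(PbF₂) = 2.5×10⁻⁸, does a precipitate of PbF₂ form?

After mixing, V = 280 mL + 151 mL = 431 mL.
[Pb²⁺] = (7.9×10⁻³)(280)/431 = 5.1×10⁻³ M
[F⁻] = (2.9×10⁻²)(151)/431 = 1.0×10⁻² M
Q = [Pb²⁺][F⁻]^2 = 5.3×10⁻⁷
Since Q (5.3×10⁻⁷) exceeds Ksp (2.5×10⁻⁸), PbF₂ will precipitate.

Yes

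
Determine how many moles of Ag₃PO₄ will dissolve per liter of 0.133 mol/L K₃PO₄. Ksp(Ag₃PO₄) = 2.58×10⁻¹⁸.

Ag₃PO₄(s) ⇌ 3 Ag⁺(aq) + PO₄³⁻(aq)
Let s be the solubility of Ag₃PO₄ here. The common ion gives [PO₄³⁻] ≈ 0.133 mol/L, and [Ag⁺] = 3s.
Ksp = [Ag⁺]^3[PO₄³⁻] = (3s)^3(0.133)
(3s)^3 = 2.58×10⁻¹⁸ / (0.133) = 1.94×10⁻¹⁷
s = 8.96×10⁻⁷ mol/L

8.96×10⁻⁷ M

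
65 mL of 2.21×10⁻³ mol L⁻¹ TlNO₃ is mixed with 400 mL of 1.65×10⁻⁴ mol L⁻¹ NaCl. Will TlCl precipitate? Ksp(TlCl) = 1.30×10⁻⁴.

The combined volume is 465 mL.
[Tl⁺] = (2.21×10⁻³)(65)/465 = 3.09×10⁻⁴ mol L⁻¹
[Cl⁻] = (1.65×10⁻⁴)(400)/465 = 1.42×10⁻⁴ mol L⁻¹
Q = [Tl⁺][Cl⁻] = 4.38×10⁻⁸
Q = 4.38×10⁻⁸ < Ksp = 1.30×10⁻⁴, so the solution is unsaturated and no precipitate forms.

No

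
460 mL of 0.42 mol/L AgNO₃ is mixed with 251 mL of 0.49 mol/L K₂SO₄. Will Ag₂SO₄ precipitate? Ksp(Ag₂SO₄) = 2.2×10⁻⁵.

Yes

The combined volume is 711 mL.
[Ag⁺] = (0.42)(460)/711 = 0.27 mol/L
[SO₄²⁻] = (0.49)(251)/711 = 0.17 mol/L
Q = [Ag⁺]^2[SO₄²⁻] = 1.3×10⁻²
Q = 1.3×10⁻² > Ksp = 2.2×10⁻⁵, so the solution is supersaturated and Ag₂SO₄ precipitates.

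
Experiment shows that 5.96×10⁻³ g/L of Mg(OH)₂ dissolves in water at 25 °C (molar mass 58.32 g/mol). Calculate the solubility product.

Molar solubility s = (5.96×10⁻³ g/L) / (58.32 g/mol) = 1.0219×10⁻⁴ mol/L
Mg(OH)₂(s) ⇌ Mg²⁺(aq) + 2 OH⁻(aq)
Let s be the molar solubility. Then [Mg²⁺] = s and [OH⁻] = 2s.
Ksp = [Mg²⁺][OH⁻]^2 = s · (2s)^2 = 4s^3
Ksp = 4 × (1.0219×10⁻⁴)^3 = 4.27×10⁻¹²

Ksp = 4.27×10⁻¹²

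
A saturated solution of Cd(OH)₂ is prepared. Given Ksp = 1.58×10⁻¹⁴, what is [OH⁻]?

3.16×10⁻⁵ M

Cd(OH)₂(s) ⇌ Cd²⁺(aq) + 2 OH⁻(aq)
With molar solubility s: [Cd²⁺] = s, [OH⁻] = 2s.
Ksp = [Cd²⁺][OH⁻]^2 = s · (2s)^2 = 4s^3 = 1.58×10⁻¹⁴
s = 1.58×10⁻⁵ mol L⁻¹
[OH⁻] = 2s = 3.16×10⁻⁵ mol L⁻¹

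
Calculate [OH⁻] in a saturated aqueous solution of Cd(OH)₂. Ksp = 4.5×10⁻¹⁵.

2.1×10⁻⁵ M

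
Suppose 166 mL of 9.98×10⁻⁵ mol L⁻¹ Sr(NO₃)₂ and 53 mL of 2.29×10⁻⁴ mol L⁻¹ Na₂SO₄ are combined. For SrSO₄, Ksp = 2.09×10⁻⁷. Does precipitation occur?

No

After mixing, V = 166 mL + 53 mL = 219 mL.
[Sr²⁺] = (9.98×10⁻⁵)(166)/219 = 7.56×10⁻⁵ mol L⁻¹
[SO₄²⁻] = (2.29×10⁻⁴)(53)/219 = 5.54×10⁻⁵ mol L⁻¹
Q = [Sr²⁺][SO₄²⁻] = 4.19×10⁻⁹
Since Q (4.19×10⁻⁹) is less than Ksp (2.09×10⁻⁷), no SrSO₄ precipitates.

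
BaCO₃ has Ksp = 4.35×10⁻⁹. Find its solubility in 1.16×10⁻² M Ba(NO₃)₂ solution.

BaCO₃(s) ⇌ Ba²⁺(aq) + CO₃²⁻(aq)
Ba²⁺ is already present at 1.16×10⁻² M. If s mol/L of BaCO₃ dissolves, [CO₃²⁻] = s while [Ba²⁺] ≈ 1.16×10⁻² M.
Ksp = [Ba²⁺][CO₃²⁻] = (1.16×10⁻²)s
s = 4.35×10⁻⁹ / (1.16×10⁻²) = 3.75×10⁻⁷
s = 3.75×10⁻⁷ M

3.75×10⁻⁷ M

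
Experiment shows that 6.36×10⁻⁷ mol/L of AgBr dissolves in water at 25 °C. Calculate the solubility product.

Ksp = 4.04×10⁻¹³

AgBr(s) ⇌ Ag⁺(aq) + Br⁻(aq)
If s mol/L of AgBr dissolves, [Ag⁺] = s and [Br⁻] = s.
Ksp = [Ag⁺][Br⁻] = s · s = s^2
Ksp = (6.36×10⁻⁷)^2 = 4.04×10⁻¹³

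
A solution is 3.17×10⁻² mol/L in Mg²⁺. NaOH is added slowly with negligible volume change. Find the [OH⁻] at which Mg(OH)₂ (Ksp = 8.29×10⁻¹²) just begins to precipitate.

Each salt precipitates once Q = Ksp for that salt.
Mg(OH)₂(s) ⇌ Mg²⁺(aq) + 2 OH⁻(aq)
Ksp = [Mg²⁺][OH⁻]^2 = [OH⁻]^2(3.17×10⁻²)
[OH⁻]^2 = 8.29×10⁻¹² / (3.17×10⁻²) = 2.62×10⁻¹⁰
[OH⁻] = 1.62×10⁻⁵ mol/L

1.62×10⁻⁵ M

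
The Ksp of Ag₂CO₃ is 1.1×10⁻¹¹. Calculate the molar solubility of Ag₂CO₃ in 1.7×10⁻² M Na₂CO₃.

Ag₂CO₃(s) ⇌ 2 Ag⁺(aq) + CO₃²⁻(aq)
CO₃²⁻ is already present at 1.7×10⁻² M. If s mol/L of Ag₂CO₃ dissolves, [Ag⁺] = 2s while [CO₃²⁻] ≈ 1.7×10⁻² M.
Ksp = [Ag⁺]^2[CO₃²⁻] = (2s)^2(1.7×10⁻²)
(2s)^2 = 1.1×10⁻¹¹ / (1.7×10⁻²) = 6.5×10⁻¹⁰
s = 1.3×10⁻⁵ M

1.3×10⁻⁵ M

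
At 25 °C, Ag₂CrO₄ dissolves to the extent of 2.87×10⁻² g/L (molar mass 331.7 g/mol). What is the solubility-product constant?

Ksp = 2.59×10⁻¹²

Molar solubility s = (2.87×10⁻² g/L) / (331.7 g/mol) = 8.6524×10⁻⁵ mol/L
Ag₂CrO₄(s) ⇌ 2 Ag⁺(aq) + CrO₄²⁻(aq)
With molar solubility s: [Ag⁺] = 2s, [CrO₄²⁻] = s.
Ksp = [Ag⁺]^2[CrO₄²⁻] = (2s)^2 · s = 4s^3
Ksp = 4 × (8.6524×10⁻⁵)^3 = 2.59×10⁻¹²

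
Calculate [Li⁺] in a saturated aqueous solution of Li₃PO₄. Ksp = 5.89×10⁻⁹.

1.15×10⁻² M

Li₃PO₄(s) ⇌ 3 Li⁺(aq) + PO₄³⁻(aq)
Call the molar solubility s, so that [Li⁺] = 3s and [PO₄³⁻] = s.
Ksp = [Li⁺]^3[PO₄³⁻] = (3s)^3 · s = 27s^4 = 5.89×10⁻⁹
s = 3.84×10⁻³ M
[Li⁺] = 3s = 1.15×10⁻² M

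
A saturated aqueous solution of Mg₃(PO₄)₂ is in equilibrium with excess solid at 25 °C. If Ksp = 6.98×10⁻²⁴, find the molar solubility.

Mg₃(PO₄)₂(s) ⇌ 3 Mg²⁺(aq) + 2 PO₄³⁻(aq)
Let s be the molar solubility. Then [Mg²⁺] = 3s and [PO₄³⁻] = 2s.
Ksp = [Mg²⁺]^3[PO₄³⁻]^2 = (3s)^3 · (2s)^2 = 108s^5
108s^5 = 6.98×10⁻²⁴  ⇒  s^5 = 6.46×10⁻²⁶
s = (6.46×10⁻²⁶)^(1/5) = 9.16×10⁻⁶ mol/L

9.16×10⁻⁶ M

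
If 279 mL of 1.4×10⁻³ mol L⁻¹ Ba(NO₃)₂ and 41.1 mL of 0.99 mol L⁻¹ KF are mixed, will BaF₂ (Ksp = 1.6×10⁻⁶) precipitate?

Yes

The combined volume is 320.1 mL.
[Ba²⁺] = (1.4×10⁻³)(279)/320.1 = 1.2×10⁻³ mol L⁻¹
[F⁻] = (0.99)(41.1)/320.1 = 0.13 mol L⁻¹
Q = [Ba²⁺][F⁻]^2 = 2.0×10⁻⁵
Because Q > Ksp (2.0×10⁻⁵ vs 1.6×10⁻⁶), a precipitate of BaF₂ forms.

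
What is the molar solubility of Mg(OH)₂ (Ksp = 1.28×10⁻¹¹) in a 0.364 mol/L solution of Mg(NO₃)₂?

Mg(OH)₂(s) ⇌ Mg²⁺(aq) + 2 OH⁻(aq)
With Mg²⁺ already at 0.364 mol/L and s small, take [Mg²⁺] ≈ 0.364 mol/L and [OH⁻] = 2s.
Ksp = [Mg²⁺][OH⁻]^2 = (0.364)(2s)^2
(2s)^2 = 1.28×10⁻¹¹ / (0.364) = 3.52×10⁻¹¹
s = 2.96×10⁻⁶ mol/L

2.96×10⁻⁶ M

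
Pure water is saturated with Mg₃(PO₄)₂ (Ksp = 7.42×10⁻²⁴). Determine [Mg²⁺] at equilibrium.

2.78×10⁻⁵ M

Mg₃(PO₄)₂(s) ⇌ 3 Mg²⁺(aq) + 2 PO₄³⁻(aq)
Call the molar solubility s, so that [Mg²⁺] = 3s and [PO₄³⁻] = 2s.
Ksp = [Mg²⁺]^3[PO₄³⁻]^2 = (3s)^3 · (2s)^2 = 108s^5 = 7.42×10⁻²⁴
s = 9.28×10⁻⁶ M
[Mg²⁺] = 3s = 2.78×10⁻⁵ M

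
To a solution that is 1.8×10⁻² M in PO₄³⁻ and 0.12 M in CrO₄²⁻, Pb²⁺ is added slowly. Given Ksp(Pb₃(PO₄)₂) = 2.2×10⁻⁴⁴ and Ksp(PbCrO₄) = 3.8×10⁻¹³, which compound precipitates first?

Precipitation begins when Q = Ksp.
For Pb₃(PO₄)₂: [Pb²⁺] = (Ksp/[PO₄³⁻]^2)^(1/3) = 4.1×10⁻¹⁴ M
For PbCrO₄: [Pb²⁺] = (Ksp/[CrO₄²⁻]) = 3.2×10⁻¹² M
Since Pb₃(PO₄)₂ needs less Pb²⁺ to reach saturation, it precipitates first.

Pb₃(PO₄)₂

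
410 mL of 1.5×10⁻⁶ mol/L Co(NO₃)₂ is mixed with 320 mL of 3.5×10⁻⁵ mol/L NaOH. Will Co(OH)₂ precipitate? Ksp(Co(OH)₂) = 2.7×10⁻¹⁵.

No

After mixing, V = 410 mL + 320 mL = 730 mL.
[Co²⁺] = (1.5×10⁻⁶)(410)/730 = 8.4×10⁻⁷ mol/L
[OH⁻] = (3.5×10⁻⁵)(320)/730 = 1.5×10⁻⁵ mol/L
Q = [Co²⁺][OH⁻]^2 = 2.0×10⁻¹⁶
Q = 2.0×10⁻¹⁶ < Ksp = 2.7×10⁻¹⁵, so the solution is unsaturated and no precipitate forms.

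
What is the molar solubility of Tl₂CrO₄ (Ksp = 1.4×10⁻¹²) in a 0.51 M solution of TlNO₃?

Tl₂CrO₄(s) ⇌ 2 Tl⁺(aq) + CrO₄²⁻(aq)
With Tl⁺ already at 0.51 M and s small, take [Tl⁺] ≈ 0.51 M and [CrO₄²⁻] = s.
Ksp = [Tl⁺]^2[CrO₄²⁻] = (0.51)^2s
s = 1.4×10⁻¹² / (0.51)^2 = 5.4×10⁻¹²
s = 5.4×10⁻¹² M

5.4×10⁻¹² M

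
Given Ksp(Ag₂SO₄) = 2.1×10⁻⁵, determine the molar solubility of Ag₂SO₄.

1.7×10⁻² M

Ag₂SO₄(s) ⇌ 2 Ag⁺(aq) + SO₄²⁻(aq)
For each mole of Ag₂SO₄ that dissolves per liter, [Ag⁺] = 2s and [SO₄²⁻] = s; let s denote this solubility.
Ksp = [Ag⁺]^2[SO₄²⁻] = (2s)^2 · s = 4s^3
4s^3 = 2.1×10⁻⁵  ⇒  s^3 = 5.3×10⁻⁶
s = 1.7×10⁻² mol/L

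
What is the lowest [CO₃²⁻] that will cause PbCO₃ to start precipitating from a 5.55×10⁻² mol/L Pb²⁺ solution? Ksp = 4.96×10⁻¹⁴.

8.94×10⁻¹³ M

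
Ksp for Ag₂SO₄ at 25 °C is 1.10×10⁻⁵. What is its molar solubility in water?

Ag₂SO₄(s) ⇌ 2 Ag⁺(aq) + SO₄²⁻(aq)
Call the molar solubility s, so that [Ag⁺] = 2s and [SO₄²⁻] = s.
Ksp = [Ag⁺]^2[SO₄²⁻] = (2s)^2 · s = 4s^3
4s^3 = 1.10×10⁻⁵  ⇒  s^3 = 2.75×10⁻⁶
s = 1.40×10⁻² M

1.40×10⁻² M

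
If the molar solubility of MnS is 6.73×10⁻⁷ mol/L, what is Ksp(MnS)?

Ksp = 4.53×10⁻¹³

MnS(s) ⇌ Mn²⁺(aq) + S²⁻(aq)
If s mol/L of MnS dissolves, [Mn²⁺] = s and [S²⁻] = s.
Ksp = [Mn²⁺][S²⁻] = s · s = s^2
Ksp = (6.73×10⁻⁷)^2 = 4.53×10⁻¹³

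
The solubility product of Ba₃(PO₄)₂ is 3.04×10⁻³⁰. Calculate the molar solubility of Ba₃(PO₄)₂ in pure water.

4.90×10⁻⁷ M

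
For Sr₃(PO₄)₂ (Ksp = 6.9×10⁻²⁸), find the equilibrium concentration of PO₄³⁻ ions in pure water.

2.9×10⁻⁶ M

Sr₃(PO₄)₂(s) ⇌ 3 Sr²⁺(aq) + 2 PO₄³⁻(aq)
Let s be the molar solubility. Then [Sr²⁺] = 3s and [PO₄³⁻] = 2s.
Ksp = [Sr²⁺]^3[PO₄³⁻]^2 = (3s)^3 · (2s)^2 = 108s^5 = 6.9×10⁻²⁸
s = 1.4×10⁻⁶ M
[PO₄³⁻] = 2s = 2.9×10⁻⁶ M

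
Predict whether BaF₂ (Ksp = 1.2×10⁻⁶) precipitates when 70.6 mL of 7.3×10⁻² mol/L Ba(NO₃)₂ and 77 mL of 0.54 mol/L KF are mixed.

Yes

Total volume after mixing = 70.6 + 77 = 147.6 mL.
[Ba²⁺] = (7.3×10⁻²)(70.6)/147.6 = 3.5×10⁻² mol/L
[F⁻] = (0.54)(77)/147.6 = 0.28 mol/L
Q = [Ba²⁺][F⁻]^2 = 2.8×10⁻³
Q = 2.8×10⁻³ > Ksp = 1.2×10⁻⁶, so the solution is supersaturated and BaF₂ precipitates.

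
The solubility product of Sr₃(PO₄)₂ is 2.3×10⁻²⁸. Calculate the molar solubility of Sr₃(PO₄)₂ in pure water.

1.2×10⁻⁶ M

Sr₃(PO₄)₂(s) ⇌ 3 Sr²⁺(aq) + 2 PO₄³⁻(aq)
If s mol/L of Sr₃(PO₄)₂ dissolves, [Sr²⁺] = 3s and [PO₄³⁻] = 2s.
Ksp = [Sr²⁺]^3[PO₄³⁻]^2 = (3s)^3 · (2s)^2 = 108s^5
108s^5 = 2.3×10⁻²⁸  ⇒  s^5 = 2.1×10⁻³⁰
Taking the 5th root, s = 1.2×10⁻⁶ M.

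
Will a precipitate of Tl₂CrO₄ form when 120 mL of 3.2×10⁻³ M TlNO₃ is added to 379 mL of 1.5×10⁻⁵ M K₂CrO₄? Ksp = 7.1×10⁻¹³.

Total volume after mixing = 120 + 379 = 499 mL.
[Tl⁺] = (3.2×10⁻³)(120)/499 = 7.7×10⁻⁴ M
[CrO₄²⁻] = (1.5×10⁻⁵)(379)/499 = 1.1×10⁻⁵ M
Q = [Tl⁺]^2[CrO₄²⁻] = 6.7×10⁻¹²
Because Q > Ksp (6.7×10⁻¹² vs 7.1×10⁻¹³), a precipitate of Tl₂CrO₄ forms.

Yes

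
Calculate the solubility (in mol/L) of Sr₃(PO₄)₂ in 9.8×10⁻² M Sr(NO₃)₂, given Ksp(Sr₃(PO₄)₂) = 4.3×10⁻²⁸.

3.4×10⁻¹³ M

Sr₃(PO₄)₂(s) ⇌ 3 Sr²⁺(aq) + 2 PO₄³⁻(aq)
With Sr²⁺ already at 9.8×10⁻² M and s small, take [Sr²⁺] ≈ 9.8×10⁻² M and [PO₄³⁻] = 2s.
Ksp = [Sr²⁺]^3[PO₄³⁻]^2 = (9.8×10⁻²)^3(2s)^2
(2s)^2 = 4.3×10⁻²⁸ / (9.8×10⁻²)^3 = 4.6×10⁻²⁵
s = 3.4×10⁻¹³ M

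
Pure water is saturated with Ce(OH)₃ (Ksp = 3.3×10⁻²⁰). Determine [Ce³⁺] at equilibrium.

Ce(OH)₃(s) ⇌ Ce³⁺(aq) + 3 OH⁻(aq)
Let s be the molar solubility. Then [Ce³⁺] = s and [OH⁻] = 3s.
Ksp = [Ce³⁺][OH⁻]^3 = s · (3s)^3 = 27s^4 = 3.3×10⁻²⁰
s = 5.9×10⁻⁶ mol L⁻¹
[Ce³⁺] = s = 5.9×10⁻⁶ mol L⁻¹

5.9×10⁻⁶ M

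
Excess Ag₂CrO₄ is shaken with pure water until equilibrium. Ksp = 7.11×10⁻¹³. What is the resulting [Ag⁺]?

1.12×10⁻⁴ M

Ag₂CrO₄(s) ⇌ 2 Ag⁺(aq) + CrO₄²⁻(aq)
For each mole of Ag₂CrO₄ that dissolves per liter, [Ag⁺] = 2s and [CrO₄²⁻] = s; let s denote this solubility.
Ksp = [Ag⁺]^2[CrO₄²⁻] = (2s)^2 · s = 4s^3 = 7.11×10⁻¹³
s = 5.62×10⁻⁵ mol L⁻¹
[Ag⁺] = 2s = 1.12×10⁻⁴ mol L⁻¹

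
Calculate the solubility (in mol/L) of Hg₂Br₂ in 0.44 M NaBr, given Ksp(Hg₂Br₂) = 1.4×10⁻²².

7.2×10⁻²² M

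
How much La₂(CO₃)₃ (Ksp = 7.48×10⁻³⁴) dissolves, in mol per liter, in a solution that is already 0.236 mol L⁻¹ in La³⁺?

7.92×10⁻¹² M

La₂(CO₃)₃(s) ⇌ 2 La³⁺(aq) + 3 CO₃²⁻(aq)
Let s be the solubility of La₂(CO₃)₃ here. The common ion gives [La³⁺] ≈ 0.236 mol L⁻¹, and [CO₃²⁻] = 3s.
Ksp = [La³⁺]^2[CO₃²⁻]^3 = (0.236)^2(3s)^3
(3s)^3 = 7.48×10⁻³⁴ / (0.236)^2 = 1.34×10⁻³²
s = 7.92×10⁻¹² mol L⁻¹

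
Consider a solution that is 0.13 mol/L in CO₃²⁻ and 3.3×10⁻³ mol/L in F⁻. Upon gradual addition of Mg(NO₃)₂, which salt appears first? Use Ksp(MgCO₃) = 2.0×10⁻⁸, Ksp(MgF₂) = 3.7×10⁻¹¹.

MgCO₃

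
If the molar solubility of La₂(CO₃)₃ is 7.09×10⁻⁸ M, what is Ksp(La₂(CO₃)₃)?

La₂(CO₃)₃(s) ⇌ 2 La³⁺(aq) + 3 CO₃²⁻(aq)
With molar solubility s: [La³⁺] = 2s, [CO₃²⁻] = 3s.
Ksp = [La³⁺]^2[CO₃²⁻]^3 = (2s)^2 · (3s)^3 = 108s^5
Ksp = 108 × (7.09×10⁻⁸)^5 = 1.93×10⁻³⁴

Ksp = 1.93×10⁻³⁴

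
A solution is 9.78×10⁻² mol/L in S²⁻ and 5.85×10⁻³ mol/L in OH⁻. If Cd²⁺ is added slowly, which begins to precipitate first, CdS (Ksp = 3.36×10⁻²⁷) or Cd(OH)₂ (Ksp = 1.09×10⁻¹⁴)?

CdS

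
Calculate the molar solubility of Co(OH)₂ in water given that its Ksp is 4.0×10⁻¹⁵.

Co(OH)₂(s) ⇌ Co²⁺(aq) + 2 OH⁻(aq)
For each mole of Co(OH)₂ that dissolves per liter, [Co²⁺] = s and [OH⁻] = 2s; let s denote this solubility.
Ksp = [Co²⁺][OH⁻]^2 = s · (2s)^2 = 4s^3
4s^3 = 4.0×10⁻¹⁵  ⇒  s^3 = 1.0×10⁻¹⁵
Taking the 3rd root, s = 1.0×10⁻⁵ mol L⁻¹.

1.0×10⁻⁵ M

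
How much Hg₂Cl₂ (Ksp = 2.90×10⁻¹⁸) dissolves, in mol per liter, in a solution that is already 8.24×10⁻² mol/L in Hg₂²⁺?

Hg₂Cl₂(s) ⇌ Hg₂²⁺(aq) + 2 Cl⁻(aq)
With Hg₂²⁺ already at 8.24×10⁻² mol/L and s small, take [Hg₂²⁺] ≈ 8.24×10⁻² mol/L and [Cl⁻] = 2s.
Ksp = [Hg₂²⁺][Cl⁻]^2 = (8.24×10⁻²)(2s)^2
(2s)^2 = 2.90×10⁻¹⁸ / (8.24×10⁻²) = 3.52×10⁻¹⁷
s = 2.97×10⁻⁹ mol/L

2.97×10⁻⁹ M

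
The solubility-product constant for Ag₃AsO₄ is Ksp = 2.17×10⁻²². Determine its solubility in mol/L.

Ag₃AsO₄(s) ⇌ 3 Ag⁺(aq) + AsO₄³⁻(aq)
Let s be the molar solubility. Then [Ag⁺] = 3s and [AsO₄³⁻] = s.
Ksp = [Ag⁺]^3[AsO₄³⁻] = (3s)^3 · s = 27s^4
27s^4 = 2.17×10⁻²²  ⇒  s^4 = 8.04×10⁻²⁴
s = (8.04×10⁻²⁴)^(1/4) = 1.68×10⁻⁶ M

1.68×10⁻⁶ M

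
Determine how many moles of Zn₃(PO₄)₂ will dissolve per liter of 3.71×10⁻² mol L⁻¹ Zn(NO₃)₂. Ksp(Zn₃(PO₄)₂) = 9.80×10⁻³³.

Zn₃(PO₄)₂(s) ⇌ 3 Zn²⁺(aq) + 2 PO₄³⁻(aq)
Let s be the solubility of Zn₃(PO₄)₂ here. The common ion gives [Zn²⁺] ≈ 3.71×10⁻² mol L⁻¹, and [PO₄³⁻] = 2s.
Ksp = [Zn²⁺]^3[PO₄³⁻]^2 = (3.71×10⁻²)^3(2s)^2
(2s)^2 = 9.80×10⁻³³ / (3.71×10⁻²)^3 = 1.92×10⁻²⁸
s = 6.93×10⁻¹⁵ mol L⁻¹

6.93×10⁻¹⁵ M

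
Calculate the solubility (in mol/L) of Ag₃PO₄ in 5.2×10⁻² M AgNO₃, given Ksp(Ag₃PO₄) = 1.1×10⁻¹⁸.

7.8×10⁻¹⁵ M

Ag₃PO₄(s) ⇌ 3 Ag⁺(aq) + PO₄³⁻(aq)
With Ag⁺ already at 5.2×10⁻² M and s small, take [Ag⁺] ≈ 5.2×10⁻² M and [PO₄³⁻] = s.
Ksp = [Ag⁺]^3[PO₄³⁻] = (5.2×10⁻²)^3s
s = 1.1×10⁻¹⁸ / (5.2×10⁻²)^3 = 7.8×10⁻¹⁵
s = 7.8×10⁻¹⁵ M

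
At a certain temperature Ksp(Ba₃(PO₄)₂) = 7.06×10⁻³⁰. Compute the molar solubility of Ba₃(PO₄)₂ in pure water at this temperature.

Ba₃(PO₄)₂(s) ⇌ 3 Ba²⁺(aq) + 2 PO₄³⁻(aq)
If s mol/L of Ba₃(PO₄)₂ dissolves, [Ba²⁺] = 3s and [PO₄³⁻] = 2s.
Ksp = [Ba²⁺]^3[PO₄³⁻]^2 = (3s)^3 · (2s)^2 = 108s^5
108s^5 = 7.06×10⁻³⁰  ⇒  s^5 = 6.54×10⁻³²
s = 5.80×10⁻⁷ M

5.80×10⁻⁷ M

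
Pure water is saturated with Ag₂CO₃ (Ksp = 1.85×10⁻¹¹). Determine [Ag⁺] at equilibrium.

3.33×10⁻⁴ M

Ag₂CO₃(s) ⇌ 2 Ag⁺(aq) + CO₃²⁻(aq)
If s mol/L of Ag₂CO₃ dissolves, [Ag⁺] = 2s and [CO₃²⁻] = s.
Ksp = [Ag⁺]^2[CO₃²⁻] = (2s)^2 · s = 4s^3 = 1.85×10⁻¹¹
s = 1.67×10⁻⁴ mol L⁻¹
[Ag⁺] = 2s = 3.33×10⁻⁴ mol L⁻¹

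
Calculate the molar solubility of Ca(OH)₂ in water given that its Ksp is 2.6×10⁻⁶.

8.7×10⁻³ M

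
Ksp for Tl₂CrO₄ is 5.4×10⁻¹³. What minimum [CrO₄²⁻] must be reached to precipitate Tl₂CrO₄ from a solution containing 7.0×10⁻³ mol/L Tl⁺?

1.1×10⁻⁸ M

Precipitation begins when Q = Ksp.
Tl₂CrO₄(s) ⇌ 2 Tl⁺(aq) + CrO₄²⁻(aq)
Ksp = [Tl⁺]^2[CrO₄²⁻] = [CrO₄²⁻](7.0×10⁻³)^2
[CrO₄²⁻] = 5.4×10⁻¹³ / (7.0×10⁻³)^2 = 1.1×10⁻⁸
[CrO₄²⁻] = 1.1×10⁻⁸ mol/L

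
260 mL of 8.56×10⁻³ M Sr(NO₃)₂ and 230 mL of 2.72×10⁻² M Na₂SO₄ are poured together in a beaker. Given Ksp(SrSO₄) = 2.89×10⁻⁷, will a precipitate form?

The combined volume is 490 mL.
[Sr²⁺] = (8.56×10⁻³)(260)/490 = 4.54×10⁻³ M
[SO₄²⁻] = (2.72×10⁻²)(230)/490 = 1.28×10⁻² M
Q = [Sr²⁺][SO₄²⁻] = 5.80×10⁻⁵
Because Q > Ksp (5.80×10⁻⁵ vs 2.89×10⁻⁷), a precipitate of SrSO₄ forms.

Yes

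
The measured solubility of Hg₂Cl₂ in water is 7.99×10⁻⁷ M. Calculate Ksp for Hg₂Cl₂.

Ksp = 2.04×10⁻¹⁸

Hg₂Cl₂(s) ⇌ Hg₂²⁺(aq) + 2 Cl⁻(aq)
With molar solubility s: [Hg₂²⁺] = s, [Cl⁻] = 2s.
Ksp = [Hg₂²⁺][Cl⁻]^2 = s · (2s)^2 = 4s^3
Ksp = 4 × (7.99×10⁻⁷)^3 = 2.04×10⁻¹⁸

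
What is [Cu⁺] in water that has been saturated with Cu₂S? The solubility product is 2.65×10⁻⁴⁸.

Cu₂S(s) ⇌ 2 Cu⁺(aq) + S²⁻(aq)
For each mole of Cu₂S that dissolves per liter, [Cu⁺] = 2s and [S²⁻] = s; let s denote this solubility.
Ksp = [Cu⁺]^2[S²⁻] = (2s)^2 · s = 4s^3 = 2.65×10⁻⁴⁸
s = 8.72×10⁻¹⁷ M
[Cu⁺] = 2s = 1.74×10⁻¹⁶ M

1.74×10⁻¹⁶ M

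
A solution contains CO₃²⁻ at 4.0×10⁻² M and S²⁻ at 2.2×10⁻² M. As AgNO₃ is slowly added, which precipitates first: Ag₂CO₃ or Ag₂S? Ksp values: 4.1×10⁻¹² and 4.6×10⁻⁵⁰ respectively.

Each salt precipitates once Q = Ksp for that salt.
For Ag₂CO₃: [Ag⁺] = (Ksp/[CO₃²⁻])^(1/2) = 1.0×10⁻⁵ M
For Ag₂S: [Ag⁺] = (Ksp/[S²⁻])^(1/2) = 1.4×10⁻²⁴ M
Since Ag₂S needs less Ag⁺ to reach saturation, it precipitates first.

Ag₂S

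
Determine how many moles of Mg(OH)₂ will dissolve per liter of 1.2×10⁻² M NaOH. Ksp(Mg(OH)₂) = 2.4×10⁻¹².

1.7×10⁻⁸ M

Mg(OH)₂(s) ⇌ Mg²⁺(aq) + 2 OH⁻(aq)
Let s be the solubility of Mg(OH)₂ here. The common ion gives [OH⁻] ≈ 1.2×10⁻² M, and [Mg²⁺] = s.
Ksp = [Mg²⁺][OH⁻]^2 = s(1.2×10⁻²)^2
s = 2.4×10⁻¹² / (1.2×10⁻²)^2 = 1.7×10⁻⁸
s = 1.7×10⁻⁸ M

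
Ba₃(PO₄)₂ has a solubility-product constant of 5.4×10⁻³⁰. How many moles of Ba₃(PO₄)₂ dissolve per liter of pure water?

5.5×10⁻⁷ M

Ba₃(PO₄)₂(s) ⇌ 3 Ba²⁺(aq) + 2 PO₄³⁻(aq)
If s mol/L of Ba₃(PO₄)₂ dissolves, [Ba²⁺] = 3s and [PO₄³⁻] = 2s.
Ksp = [Ba²⁺]^3[PO₄³⁻]^2 = (3s)^3 · (2s)^2 = 108s^5
108s^5 = 5.4×10⁻³⁰  ⇒  s^5 = 5.0×10⁻³²
Taking the 5th root, s = 5.5×10⁻⁷ mol L⁻¹.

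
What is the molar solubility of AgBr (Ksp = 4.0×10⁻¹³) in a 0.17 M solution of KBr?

2.4×10⁻¹² M

AgBr(s) ⇌ Ag⁺(aq) + Br⁻(aq)
Br⁻ is already present at 0.17 M. If s mol/L of AgBr dissolves, [Ag⁺] = s while [Br⁻] ≈ 0.17 M.
Ksp = [Ag⁺][Br⁻] = s(0.17)
s = 4.0×10⁻¹³ / (0.17) = 2.4×10⁻¹²
s = 2.4×10⁻¹² M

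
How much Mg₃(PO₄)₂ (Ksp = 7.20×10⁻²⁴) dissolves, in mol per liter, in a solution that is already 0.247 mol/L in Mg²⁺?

Mg₃(PO₄)₂(s) ⇌ 3 Mg²⁺(aq) + 2 PO₄³⁻(aq)
Let s be the solubility of Mg₃(PO₄)₂ here. The common ion gives [Mg²⁺] ≈ 0.247 mol/L, and [PO₄³⁻] = 2s.
Ksp = [Mg²⁺]^3[PO₄³⁻]^2 = (0.247)^3(2s)^2
(2s)^2 = 7.20×10⁻²⁴ / (0.247)^3 = 4.78×10⁻²²
s = 1.09×10⁻¹¹ mol/L

1.09×10⁻¹¹ M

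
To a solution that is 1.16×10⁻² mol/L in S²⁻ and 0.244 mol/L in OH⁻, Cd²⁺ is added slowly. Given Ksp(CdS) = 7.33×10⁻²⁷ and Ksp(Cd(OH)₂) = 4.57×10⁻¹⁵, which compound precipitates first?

CdS

The threshold for precipitation is Q = Ksp.
For CdS: [Cd²⁺] = (Ksp/[S²⁻]) = 6.32×10⁻²⁵ mol/L
For Cd(OH)₂: [Cd²⁺] = (Ksp/[OH⁻]^2) = 7.68×10⁻¹⁴ mol/L
The smaller threshold [Cd²⁺] is reached first, so CdS precipitates first.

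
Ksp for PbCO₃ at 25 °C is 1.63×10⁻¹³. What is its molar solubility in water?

PbCO₃(s) ⇌ Pb²⁺(aq) + CO₃²⁻(aq)
With molar solubility s: [Pb²⁺] = s, [CO₃²⁻] = s.
Ksp = [Pb²⁺][CO₃²⁻] = s · s = s^2
s^2 = 1.63×10⁻¹³
s = (1.63×10⁻¹³)^(1/2) = 4.04×10⁻⁷ M

4.04×10⁻⁷ M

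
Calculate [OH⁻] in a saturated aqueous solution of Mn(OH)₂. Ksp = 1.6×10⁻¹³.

Mn(OH)₂(s) ⇌ Mn²⁺(aq) + 2 OH⁻(aq)
With molar solubility s: [Mn²⁺] = s, [OH⁻] = 2s.
Ksp = [Mn²⁺][OH⁻]^2 = s · (2s)^2 = 4s^3 = 1.6×10⁻¹³
s = 3.4×10⁻⁵ mol/L
[OH⁻] = 2s = 6.8×10⁻⁵ mol/L

6.8×10⁻⁵ M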